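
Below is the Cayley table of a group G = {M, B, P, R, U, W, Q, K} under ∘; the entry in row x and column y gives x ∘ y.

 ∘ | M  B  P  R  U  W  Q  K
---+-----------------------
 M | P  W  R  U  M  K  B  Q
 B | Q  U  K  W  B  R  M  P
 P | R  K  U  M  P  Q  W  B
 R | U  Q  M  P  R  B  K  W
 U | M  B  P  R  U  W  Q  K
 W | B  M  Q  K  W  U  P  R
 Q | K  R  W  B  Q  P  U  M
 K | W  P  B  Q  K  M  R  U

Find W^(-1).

W

First locate the identity: row U matches the header, so U is the identity.
Scan row W for U: W ∘ W = U. Hence W^(-1) = W.
(Structurally, G here is isomorphic to the dihedral group D_4.)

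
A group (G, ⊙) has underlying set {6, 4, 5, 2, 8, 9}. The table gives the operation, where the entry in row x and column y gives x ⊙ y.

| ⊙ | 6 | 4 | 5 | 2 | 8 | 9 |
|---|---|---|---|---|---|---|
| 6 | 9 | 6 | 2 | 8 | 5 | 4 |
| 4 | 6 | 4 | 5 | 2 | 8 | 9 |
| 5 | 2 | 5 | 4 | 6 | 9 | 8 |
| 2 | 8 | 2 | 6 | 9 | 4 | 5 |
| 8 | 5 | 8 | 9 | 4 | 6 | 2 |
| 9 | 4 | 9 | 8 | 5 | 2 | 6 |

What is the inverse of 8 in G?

2

First locate the identity: row 4 matches the header, so 4 is the identity.
Scan row 8 for 4: 8 ⊙ 2 = 4. Hence 8^(-1) = 2.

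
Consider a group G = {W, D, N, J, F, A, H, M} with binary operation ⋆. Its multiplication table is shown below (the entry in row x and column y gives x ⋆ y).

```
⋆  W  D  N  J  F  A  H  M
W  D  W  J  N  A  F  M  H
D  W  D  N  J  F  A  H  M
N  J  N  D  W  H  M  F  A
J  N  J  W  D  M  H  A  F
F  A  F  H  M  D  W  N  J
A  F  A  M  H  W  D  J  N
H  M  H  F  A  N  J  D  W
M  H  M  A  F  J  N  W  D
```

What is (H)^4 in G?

H^1 = H
H^2 = H ⋆ H = D
H^3 = D ⋆ H = H
H^4 = H ⋆ H = D

D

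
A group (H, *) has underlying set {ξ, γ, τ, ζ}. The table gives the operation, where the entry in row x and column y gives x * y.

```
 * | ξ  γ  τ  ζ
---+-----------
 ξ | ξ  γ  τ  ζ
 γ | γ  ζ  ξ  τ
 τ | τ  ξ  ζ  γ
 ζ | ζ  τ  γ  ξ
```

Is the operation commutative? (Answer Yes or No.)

Check whether the table is symmetric across its main diagonal.
Every entry (row x, col y) equals the entry (row y, col x), so H is abelian.

Yes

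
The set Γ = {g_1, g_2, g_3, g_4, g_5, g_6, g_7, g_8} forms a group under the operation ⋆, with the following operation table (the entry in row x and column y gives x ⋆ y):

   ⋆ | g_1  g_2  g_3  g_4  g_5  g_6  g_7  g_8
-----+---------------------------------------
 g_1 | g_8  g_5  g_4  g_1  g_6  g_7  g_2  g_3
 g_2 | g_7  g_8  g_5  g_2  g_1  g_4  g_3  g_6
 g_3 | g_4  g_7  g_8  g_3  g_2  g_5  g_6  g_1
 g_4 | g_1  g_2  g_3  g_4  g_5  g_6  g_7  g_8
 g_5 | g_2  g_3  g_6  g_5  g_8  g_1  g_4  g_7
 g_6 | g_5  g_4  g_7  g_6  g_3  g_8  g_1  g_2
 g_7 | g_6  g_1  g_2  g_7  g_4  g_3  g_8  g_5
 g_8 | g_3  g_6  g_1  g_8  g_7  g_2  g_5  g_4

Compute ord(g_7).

The identity element is g_4 (its row matches the header).
g_7^1 = g_7
g_7^2 = g_7 ⋆ g_7 = g_8
g_7^3 = g_8 ⋆ g_7 = g_5
g_7^4 = g_5 ⋆ g_7 = g_4
The first power of g_7 equal to the identity is g_7^4, so ord(g_7) = 4.

4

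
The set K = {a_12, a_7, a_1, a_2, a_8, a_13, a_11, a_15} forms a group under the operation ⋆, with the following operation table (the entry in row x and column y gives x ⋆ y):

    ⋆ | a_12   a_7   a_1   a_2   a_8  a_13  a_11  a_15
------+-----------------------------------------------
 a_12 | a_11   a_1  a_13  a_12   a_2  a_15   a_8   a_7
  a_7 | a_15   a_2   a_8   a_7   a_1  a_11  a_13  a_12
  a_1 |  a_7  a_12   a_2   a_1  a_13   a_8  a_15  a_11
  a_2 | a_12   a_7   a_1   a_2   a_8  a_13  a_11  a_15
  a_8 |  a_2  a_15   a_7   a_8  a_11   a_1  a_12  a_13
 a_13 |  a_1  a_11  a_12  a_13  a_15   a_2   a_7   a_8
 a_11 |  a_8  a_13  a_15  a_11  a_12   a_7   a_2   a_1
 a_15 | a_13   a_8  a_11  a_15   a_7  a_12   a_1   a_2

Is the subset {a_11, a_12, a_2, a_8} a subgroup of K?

Yes

{a_11, a_12, a_2, a_8} contains the identity a_2.
Checking products: every product of two elements of {a_11, a_12, a_2, a_8} (read from the table) lies in {a_11, a_12, a_2, a_8}, so the set is closed.
In a finite group, a nonempty closed subset is a subgroup. So {a_11, a_12, a_2, a_8} ≤ K.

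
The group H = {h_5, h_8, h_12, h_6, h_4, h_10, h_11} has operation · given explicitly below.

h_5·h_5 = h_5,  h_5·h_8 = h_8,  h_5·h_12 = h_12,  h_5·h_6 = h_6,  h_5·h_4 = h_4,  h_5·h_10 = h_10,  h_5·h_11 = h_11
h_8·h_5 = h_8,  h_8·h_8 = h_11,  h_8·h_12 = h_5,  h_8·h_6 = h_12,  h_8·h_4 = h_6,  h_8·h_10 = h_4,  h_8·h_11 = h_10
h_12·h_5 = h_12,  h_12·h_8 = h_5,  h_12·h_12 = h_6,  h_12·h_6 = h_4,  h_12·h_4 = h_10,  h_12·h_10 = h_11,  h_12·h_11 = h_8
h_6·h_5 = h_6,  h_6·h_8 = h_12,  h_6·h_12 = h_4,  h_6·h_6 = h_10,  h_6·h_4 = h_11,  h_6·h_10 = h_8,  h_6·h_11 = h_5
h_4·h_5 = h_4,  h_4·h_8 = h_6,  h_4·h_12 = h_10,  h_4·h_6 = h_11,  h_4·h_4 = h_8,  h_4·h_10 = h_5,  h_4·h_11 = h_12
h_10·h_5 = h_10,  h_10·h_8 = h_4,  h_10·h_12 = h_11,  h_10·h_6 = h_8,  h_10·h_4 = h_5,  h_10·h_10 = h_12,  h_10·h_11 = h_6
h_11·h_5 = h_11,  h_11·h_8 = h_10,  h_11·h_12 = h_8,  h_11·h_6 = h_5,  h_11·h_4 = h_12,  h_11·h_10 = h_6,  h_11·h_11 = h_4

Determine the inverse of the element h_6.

h_11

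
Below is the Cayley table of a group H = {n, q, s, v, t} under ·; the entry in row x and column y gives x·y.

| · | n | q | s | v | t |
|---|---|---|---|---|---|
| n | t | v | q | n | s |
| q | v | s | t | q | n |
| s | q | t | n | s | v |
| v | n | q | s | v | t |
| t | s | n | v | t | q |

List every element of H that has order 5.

Identity is v. Compute the order of each non-identity element by repeated multiplication:
  n: n → t → s → q → v  (order 5)
  q: q → s → t → n → v  (order 5)
  s: s → n → q → t → v  (order 5)
  t: t → q → n → s → v  (order 5)
Elements of order 5: {n, q, s, t}.

{n, q, s, t}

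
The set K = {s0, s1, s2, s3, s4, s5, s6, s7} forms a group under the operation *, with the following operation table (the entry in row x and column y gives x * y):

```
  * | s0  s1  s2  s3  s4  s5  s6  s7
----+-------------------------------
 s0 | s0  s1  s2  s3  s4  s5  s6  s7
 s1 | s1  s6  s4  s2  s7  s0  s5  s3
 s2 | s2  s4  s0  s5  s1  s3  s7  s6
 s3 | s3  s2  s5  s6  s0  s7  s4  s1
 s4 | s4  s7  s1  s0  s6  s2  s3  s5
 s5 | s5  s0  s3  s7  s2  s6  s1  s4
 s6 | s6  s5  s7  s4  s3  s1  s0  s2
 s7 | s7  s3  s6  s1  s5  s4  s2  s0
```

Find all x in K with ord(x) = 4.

Identity is s0. Compute the order of each non-identity element by repeated multiplication:
  s1: s1 → s6 → s5 → s0  (order 4)
  s2: s2 → s0  (order 2)
  s3: s3 → s6 → s4 → s0  (order 4)
  s4: s4 → s6 → s3 → s0  (order 4)
  s5: s5 → s6 → s1 → s0  (order 4)
  s6: s6 → s0  (order 2)
  s7: s7 → s0  (order 2)
Elements of order 4: {s1, s3, s4, s5}.

{s1, s3, s4, s5}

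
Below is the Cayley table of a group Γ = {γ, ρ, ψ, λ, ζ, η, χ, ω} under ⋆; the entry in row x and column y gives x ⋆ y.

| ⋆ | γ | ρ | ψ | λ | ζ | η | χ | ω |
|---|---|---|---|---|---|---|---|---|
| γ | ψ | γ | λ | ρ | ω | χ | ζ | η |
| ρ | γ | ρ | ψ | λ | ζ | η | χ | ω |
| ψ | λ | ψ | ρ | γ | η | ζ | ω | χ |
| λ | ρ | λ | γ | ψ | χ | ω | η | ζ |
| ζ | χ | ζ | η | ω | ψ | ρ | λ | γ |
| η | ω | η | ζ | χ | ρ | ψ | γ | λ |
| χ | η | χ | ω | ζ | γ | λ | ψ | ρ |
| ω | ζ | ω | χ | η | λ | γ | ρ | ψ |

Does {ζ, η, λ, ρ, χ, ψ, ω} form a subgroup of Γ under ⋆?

No

ψ ⋆ λ = γ, which is not in {ζ, η, λ, ρ, χ, ψ, ω}.
The subset is not closed under ⋆, so it is not a subgroup.
(Structurally, Γ here is isomorphic to the quaternion group Q_8.)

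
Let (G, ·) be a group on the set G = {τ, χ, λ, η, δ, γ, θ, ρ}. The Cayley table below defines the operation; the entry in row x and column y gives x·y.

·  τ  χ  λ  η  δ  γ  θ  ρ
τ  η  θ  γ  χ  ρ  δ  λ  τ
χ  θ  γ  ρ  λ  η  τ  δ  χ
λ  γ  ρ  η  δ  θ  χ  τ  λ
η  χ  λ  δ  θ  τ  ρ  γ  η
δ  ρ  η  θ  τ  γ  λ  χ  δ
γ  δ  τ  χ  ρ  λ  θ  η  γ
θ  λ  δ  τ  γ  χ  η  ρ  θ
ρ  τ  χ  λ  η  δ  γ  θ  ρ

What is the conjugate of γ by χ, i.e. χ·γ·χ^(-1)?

γ

The identity is ρ. In row χ, the entry ρ sits in column λ, so χ^(-1) = λ.
χ·γ = τ
τ·λ = γ
(Structurally, G here is isomorphic to the cyclic group Z_8.)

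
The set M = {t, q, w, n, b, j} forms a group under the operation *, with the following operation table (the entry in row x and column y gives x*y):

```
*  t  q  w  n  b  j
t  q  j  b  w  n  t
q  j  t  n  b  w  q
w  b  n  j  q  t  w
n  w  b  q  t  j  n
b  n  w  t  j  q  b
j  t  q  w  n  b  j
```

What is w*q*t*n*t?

w*q = n
n*t = w
w*n = q
q*t = j

j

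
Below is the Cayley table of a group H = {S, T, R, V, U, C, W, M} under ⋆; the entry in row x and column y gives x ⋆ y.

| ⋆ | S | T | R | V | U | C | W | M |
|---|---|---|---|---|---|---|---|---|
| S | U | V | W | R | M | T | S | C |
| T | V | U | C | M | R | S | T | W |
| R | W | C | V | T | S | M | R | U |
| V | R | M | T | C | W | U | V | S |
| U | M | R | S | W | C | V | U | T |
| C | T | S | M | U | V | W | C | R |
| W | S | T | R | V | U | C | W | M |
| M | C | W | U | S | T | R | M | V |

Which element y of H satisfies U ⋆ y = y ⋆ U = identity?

First locate the identity: row W matches the header, so W is the identity.
Scan row U for W: U ⋆ V = W. Hence U^(-1) = V.

V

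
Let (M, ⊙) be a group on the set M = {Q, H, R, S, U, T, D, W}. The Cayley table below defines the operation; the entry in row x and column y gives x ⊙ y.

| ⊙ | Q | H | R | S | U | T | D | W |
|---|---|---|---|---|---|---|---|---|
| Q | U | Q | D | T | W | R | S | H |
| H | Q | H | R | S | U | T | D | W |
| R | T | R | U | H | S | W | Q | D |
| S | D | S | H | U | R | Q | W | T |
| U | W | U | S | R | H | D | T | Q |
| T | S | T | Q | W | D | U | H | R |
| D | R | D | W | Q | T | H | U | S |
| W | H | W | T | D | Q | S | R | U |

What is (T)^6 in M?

T^1 = T
T^2 = T ⊙ T = U
T^3 = U ⊙ T = D
T^4 = D ⊙ T = H
T^5 = H ⊙ T = T
T^6 = T ⊙ T = U

U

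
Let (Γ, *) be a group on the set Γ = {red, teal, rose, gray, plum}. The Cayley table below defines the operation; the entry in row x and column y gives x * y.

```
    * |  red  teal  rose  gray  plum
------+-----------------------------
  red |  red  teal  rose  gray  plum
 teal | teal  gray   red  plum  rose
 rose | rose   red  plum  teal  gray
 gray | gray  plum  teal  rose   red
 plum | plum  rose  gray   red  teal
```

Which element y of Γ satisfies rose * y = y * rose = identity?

First locate the identity: row red matches the header, so red is the identity.
Scan row rose for red: rose * teal = red. Hence rose^(-1) = teal.
(Structurally, Γ here is isomorphic to the cyclic group Z_5.)

teal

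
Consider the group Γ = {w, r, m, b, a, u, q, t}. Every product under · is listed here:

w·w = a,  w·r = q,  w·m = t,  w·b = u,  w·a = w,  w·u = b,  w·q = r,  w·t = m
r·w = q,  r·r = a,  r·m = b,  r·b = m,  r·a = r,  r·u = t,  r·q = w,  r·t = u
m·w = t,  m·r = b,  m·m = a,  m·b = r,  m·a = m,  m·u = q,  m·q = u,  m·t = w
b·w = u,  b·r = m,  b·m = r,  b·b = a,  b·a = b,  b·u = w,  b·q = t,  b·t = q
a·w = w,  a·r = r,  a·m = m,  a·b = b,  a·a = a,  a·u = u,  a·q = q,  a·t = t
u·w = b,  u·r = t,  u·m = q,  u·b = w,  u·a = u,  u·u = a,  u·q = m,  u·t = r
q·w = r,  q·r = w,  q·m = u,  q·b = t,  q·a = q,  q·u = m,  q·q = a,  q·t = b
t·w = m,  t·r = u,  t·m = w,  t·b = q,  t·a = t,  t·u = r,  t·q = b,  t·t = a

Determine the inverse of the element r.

First locate the identity: row a matches the header, so a is the identity.
Scan row r for a: r·r = a. Hence r^(-1) = r.

r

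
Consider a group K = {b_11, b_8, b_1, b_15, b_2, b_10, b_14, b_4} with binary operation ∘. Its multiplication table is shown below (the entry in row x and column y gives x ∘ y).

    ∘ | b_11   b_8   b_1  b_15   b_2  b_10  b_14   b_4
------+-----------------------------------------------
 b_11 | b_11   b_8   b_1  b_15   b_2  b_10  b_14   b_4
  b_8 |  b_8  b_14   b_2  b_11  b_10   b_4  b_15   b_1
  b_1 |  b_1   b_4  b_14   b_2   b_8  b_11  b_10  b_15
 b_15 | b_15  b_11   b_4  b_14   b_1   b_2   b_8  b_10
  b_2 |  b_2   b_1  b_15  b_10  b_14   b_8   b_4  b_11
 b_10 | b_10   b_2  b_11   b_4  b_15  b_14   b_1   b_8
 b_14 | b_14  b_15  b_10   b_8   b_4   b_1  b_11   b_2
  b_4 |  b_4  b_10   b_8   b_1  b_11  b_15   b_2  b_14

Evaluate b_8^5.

b_8^1 = b_8
b_8^2 = b_8 ∘ b_8 = b_14
b_8^3 = b_14 ∘ b_8 = b_15
b_8^4 = b_15 ∘ b_8 = b_11
b_8^5 = b_11 ∘ b_8 = b_8
(Structurally, K here is isomorphic to the quaternion group Q_8.)

b_8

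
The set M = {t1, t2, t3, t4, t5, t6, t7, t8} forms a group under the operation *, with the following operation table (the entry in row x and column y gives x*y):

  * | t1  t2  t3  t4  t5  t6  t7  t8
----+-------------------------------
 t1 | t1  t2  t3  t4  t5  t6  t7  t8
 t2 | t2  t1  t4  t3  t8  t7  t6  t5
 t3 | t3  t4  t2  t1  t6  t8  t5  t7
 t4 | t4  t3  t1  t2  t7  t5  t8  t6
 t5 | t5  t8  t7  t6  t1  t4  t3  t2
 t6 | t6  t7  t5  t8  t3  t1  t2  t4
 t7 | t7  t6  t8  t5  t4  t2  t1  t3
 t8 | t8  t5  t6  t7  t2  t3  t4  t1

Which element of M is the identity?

The identity e satisfies e*x = x for all x, so its row in the table reproduces the column headers.
Row t1 reads: t1, t2, t3, t4, t5, t6, t7, t8 — exactly the header order. So t1 is the identity.
(Structurally, M here is isomorphic to the dihedral group D_4.)

t1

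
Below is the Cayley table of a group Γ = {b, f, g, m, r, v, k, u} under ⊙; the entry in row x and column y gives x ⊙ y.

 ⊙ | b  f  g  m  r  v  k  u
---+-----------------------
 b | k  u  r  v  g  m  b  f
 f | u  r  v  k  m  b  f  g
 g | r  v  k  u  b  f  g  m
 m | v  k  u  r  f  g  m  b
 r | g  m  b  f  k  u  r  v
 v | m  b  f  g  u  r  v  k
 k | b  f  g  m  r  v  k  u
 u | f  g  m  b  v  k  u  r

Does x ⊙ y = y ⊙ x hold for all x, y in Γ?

Check whether the table is symmetric across its main diagonal.
Every entry (row x, col y) equals the entry (row y, col x), so Γ is abelian.
(In fact Γ ≅ Z_2 x Z_4.)

Yes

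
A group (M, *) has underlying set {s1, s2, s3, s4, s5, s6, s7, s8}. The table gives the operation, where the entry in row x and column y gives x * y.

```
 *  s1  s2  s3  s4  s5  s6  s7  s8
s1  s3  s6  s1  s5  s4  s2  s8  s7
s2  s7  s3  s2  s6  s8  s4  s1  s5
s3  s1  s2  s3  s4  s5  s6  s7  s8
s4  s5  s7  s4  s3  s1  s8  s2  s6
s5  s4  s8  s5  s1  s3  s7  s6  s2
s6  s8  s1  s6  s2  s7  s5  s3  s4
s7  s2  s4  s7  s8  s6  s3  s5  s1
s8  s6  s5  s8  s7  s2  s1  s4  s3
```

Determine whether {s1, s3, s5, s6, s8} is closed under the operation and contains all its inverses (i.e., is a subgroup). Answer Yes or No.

No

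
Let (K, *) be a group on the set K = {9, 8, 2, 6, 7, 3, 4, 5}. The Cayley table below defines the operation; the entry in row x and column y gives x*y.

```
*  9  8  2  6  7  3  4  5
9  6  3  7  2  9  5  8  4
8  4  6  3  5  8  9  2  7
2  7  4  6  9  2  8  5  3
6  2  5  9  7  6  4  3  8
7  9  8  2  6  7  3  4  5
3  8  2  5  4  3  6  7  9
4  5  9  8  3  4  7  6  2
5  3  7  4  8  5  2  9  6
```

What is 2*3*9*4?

2*3 = 8
8*9 = 4
4*4 = 6
(Structurally, K here is isomorphic to the quaternion group Q_8.)

6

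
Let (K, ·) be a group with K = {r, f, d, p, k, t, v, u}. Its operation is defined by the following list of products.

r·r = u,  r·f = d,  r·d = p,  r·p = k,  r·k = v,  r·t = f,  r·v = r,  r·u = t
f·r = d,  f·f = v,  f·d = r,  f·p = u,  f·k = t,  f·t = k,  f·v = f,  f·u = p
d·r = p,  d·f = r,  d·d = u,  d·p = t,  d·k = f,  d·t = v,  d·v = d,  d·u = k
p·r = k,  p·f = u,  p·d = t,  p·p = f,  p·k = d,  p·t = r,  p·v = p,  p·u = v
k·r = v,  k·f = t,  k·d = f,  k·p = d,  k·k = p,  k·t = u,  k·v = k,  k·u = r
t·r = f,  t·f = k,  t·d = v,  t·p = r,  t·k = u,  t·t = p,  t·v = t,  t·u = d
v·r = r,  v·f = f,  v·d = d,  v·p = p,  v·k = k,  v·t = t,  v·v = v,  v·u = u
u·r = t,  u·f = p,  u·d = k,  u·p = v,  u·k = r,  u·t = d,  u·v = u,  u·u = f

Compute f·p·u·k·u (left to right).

d

f·p = u
u·u = f
f·k = t
t·u = d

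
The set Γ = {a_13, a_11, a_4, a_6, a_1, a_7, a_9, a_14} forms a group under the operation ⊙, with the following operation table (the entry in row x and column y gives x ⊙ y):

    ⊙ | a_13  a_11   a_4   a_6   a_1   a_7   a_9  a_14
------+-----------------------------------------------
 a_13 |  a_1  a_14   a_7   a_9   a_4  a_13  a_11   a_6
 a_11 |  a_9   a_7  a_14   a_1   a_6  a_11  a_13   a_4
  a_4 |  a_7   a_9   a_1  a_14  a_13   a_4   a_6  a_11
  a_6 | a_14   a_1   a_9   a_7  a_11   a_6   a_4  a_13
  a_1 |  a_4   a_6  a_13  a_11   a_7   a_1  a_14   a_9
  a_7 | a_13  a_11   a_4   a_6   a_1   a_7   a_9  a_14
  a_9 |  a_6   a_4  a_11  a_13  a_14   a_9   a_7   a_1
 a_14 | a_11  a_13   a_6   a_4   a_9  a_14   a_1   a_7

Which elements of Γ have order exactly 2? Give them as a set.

{a_1, a_11, a_14, a_6, a_9}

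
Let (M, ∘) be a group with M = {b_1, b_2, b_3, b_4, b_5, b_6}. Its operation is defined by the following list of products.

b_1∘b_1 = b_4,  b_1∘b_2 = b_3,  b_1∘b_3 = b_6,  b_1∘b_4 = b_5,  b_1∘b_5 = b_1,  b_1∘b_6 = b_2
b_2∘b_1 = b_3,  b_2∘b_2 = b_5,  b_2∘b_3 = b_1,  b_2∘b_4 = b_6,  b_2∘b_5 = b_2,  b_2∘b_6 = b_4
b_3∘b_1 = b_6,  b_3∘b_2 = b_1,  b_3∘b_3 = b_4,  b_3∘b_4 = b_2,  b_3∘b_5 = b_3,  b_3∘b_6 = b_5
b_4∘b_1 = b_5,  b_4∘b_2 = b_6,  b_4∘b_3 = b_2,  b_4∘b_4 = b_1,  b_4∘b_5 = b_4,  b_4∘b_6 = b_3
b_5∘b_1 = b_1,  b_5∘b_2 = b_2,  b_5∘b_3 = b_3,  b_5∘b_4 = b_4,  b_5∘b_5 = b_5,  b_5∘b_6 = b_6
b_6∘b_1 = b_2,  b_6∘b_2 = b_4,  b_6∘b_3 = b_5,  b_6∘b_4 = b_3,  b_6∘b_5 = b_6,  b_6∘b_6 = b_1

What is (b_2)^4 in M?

b_2^1 = b_2
b_2^2 = b_2 ∘ b_2 = b_5
b_2^3 = b_5 ∘ b_2 = b_2
b_2^4 = b_2 ∘ b_2 = b_5
(Structurally, M here is isomorphic to the cyclic group Z_6.)

b_5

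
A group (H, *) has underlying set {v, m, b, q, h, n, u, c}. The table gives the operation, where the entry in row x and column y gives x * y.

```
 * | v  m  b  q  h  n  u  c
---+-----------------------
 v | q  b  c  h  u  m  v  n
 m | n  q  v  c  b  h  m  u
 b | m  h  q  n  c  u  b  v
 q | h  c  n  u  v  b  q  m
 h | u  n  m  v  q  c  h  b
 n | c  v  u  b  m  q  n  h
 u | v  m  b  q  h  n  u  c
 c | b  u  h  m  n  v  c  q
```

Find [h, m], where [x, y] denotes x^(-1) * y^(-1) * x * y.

Identity is u; from the table h^(-1) = v and m^(-1) = c.
v * c = n
n * h = m
m * m = q

q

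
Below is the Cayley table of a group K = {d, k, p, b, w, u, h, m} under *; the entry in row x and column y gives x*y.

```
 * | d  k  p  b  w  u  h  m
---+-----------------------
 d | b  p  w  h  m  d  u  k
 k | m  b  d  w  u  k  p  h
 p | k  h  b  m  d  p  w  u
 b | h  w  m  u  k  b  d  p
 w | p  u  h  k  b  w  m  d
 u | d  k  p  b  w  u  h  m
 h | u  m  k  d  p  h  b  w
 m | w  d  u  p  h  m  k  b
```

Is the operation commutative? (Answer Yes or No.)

No

k*h = p but h*k = m.
Since k and h do not commute, K is not abelian.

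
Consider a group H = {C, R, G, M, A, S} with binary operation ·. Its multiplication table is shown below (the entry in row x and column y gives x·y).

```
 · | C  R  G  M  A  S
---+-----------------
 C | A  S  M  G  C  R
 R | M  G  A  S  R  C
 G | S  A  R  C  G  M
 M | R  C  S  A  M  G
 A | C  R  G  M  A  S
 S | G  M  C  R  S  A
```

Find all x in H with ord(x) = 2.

{C, M, S}

Identity is A. Compute the order of each non-identity element by repeated multiplication:
  C: C → A  (order 2)
  R: R → G → A  (order 3)
  G: G → R → A  (order 3)
  M: M → A  (order 2)
  S: S → A  (order 2)
Elements of order 2: {C, M, S}.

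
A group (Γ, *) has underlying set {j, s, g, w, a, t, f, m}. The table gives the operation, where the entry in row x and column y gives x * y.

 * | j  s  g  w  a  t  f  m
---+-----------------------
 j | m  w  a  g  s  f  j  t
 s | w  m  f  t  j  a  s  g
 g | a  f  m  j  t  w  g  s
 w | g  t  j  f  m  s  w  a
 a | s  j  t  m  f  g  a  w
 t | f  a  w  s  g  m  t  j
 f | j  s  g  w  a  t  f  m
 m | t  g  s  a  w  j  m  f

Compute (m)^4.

f

m^1 = m
m^2 = m * m = f
m^3 = f * m = m
m^4 = m * m = f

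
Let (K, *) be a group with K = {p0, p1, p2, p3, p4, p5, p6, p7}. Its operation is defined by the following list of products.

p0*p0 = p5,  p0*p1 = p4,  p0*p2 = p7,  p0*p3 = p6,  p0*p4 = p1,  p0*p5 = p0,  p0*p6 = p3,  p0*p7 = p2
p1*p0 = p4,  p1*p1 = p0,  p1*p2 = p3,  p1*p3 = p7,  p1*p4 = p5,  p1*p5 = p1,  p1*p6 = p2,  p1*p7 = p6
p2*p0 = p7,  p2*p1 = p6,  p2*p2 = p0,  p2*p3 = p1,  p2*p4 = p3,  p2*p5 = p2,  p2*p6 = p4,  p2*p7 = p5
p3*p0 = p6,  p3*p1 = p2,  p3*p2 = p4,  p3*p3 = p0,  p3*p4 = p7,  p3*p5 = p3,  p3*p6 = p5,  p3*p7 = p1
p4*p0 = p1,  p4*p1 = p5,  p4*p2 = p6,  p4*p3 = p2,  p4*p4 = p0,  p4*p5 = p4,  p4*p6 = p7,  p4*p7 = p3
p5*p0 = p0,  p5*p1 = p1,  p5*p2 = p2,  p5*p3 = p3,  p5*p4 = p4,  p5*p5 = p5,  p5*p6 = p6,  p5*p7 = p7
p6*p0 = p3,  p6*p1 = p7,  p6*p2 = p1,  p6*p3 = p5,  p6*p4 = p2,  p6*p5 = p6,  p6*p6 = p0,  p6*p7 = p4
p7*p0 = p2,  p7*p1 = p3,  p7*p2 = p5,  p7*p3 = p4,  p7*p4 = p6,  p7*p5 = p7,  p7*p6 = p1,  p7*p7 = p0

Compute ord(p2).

The identity element is p5 (its row matches the header).
p2^1 = p2
p2^2 = p2*p2 = p0
p2^3 = p0*p2 = p7
p2^4 = p7*p2 = p5
The first power of p2 equal to the identity is p2^4, so ord(p2) = 4.

4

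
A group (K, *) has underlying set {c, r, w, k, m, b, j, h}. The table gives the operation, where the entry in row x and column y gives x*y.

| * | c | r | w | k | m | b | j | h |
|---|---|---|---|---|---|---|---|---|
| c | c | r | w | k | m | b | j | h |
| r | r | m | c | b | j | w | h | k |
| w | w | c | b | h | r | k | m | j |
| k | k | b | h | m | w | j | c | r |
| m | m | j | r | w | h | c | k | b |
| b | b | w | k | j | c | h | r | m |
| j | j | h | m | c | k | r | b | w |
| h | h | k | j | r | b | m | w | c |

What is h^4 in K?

c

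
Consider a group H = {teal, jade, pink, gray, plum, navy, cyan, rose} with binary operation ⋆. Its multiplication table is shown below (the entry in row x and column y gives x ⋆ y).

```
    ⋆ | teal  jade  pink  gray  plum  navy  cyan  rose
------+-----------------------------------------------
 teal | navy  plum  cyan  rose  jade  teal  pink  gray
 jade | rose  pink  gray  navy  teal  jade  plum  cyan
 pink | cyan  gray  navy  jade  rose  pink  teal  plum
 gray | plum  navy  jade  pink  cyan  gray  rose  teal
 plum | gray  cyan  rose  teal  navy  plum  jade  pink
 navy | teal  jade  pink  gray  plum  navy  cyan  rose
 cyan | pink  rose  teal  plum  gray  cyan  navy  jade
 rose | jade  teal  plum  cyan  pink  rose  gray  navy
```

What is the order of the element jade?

4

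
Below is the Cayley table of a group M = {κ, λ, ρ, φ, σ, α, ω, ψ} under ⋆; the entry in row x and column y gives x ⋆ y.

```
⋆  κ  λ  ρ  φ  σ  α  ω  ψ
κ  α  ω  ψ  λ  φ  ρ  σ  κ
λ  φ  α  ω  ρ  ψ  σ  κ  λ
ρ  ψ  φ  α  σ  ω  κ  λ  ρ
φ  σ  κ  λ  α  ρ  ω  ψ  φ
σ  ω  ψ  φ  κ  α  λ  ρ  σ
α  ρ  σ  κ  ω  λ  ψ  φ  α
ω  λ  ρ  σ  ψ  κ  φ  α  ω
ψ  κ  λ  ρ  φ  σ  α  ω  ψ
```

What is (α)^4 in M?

ψ

α^1 = α
α^2 = α ⋆ α = ψ
α^3 = ψ ⋆ α = α
α^4 = α ⋆ α = ψ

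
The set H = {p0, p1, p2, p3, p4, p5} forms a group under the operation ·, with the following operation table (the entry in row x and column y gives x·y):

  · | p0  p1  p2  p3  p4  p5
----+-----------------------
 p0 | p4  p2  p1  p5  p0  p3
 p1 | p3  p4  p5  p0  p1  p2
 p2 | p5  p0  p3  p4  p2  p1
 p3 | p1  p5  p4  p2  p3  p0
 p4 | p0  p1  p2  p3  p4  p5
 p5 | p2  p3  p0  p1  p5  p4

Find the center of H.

An element z is central iff its row equals its column in the table.
For p3: p3·p0 = p1 ≠ p5 = p0·p3, so p3 ∉ Z.
Checking each element this way leaves Z(H) = {p4}.
(Structurally, H here is isomorphic to the symmetric group S_3.)

{p4}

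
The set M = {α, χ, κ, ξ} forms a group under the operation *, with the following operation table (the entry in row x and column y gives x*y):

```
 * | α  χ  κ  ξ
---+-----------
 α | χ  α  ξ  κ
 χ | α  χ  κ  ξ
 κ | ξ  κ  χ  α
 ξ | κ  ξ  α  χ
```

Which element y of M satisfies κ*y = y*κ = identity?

First locate the identity: row χ matches the header, so χ is the identity.
Scan row κ for χ: κ*κ = χ. Hence κ^(-1) = κ.
(Structurally, M here is isomorphic to the Klein four-group V_4.)

κ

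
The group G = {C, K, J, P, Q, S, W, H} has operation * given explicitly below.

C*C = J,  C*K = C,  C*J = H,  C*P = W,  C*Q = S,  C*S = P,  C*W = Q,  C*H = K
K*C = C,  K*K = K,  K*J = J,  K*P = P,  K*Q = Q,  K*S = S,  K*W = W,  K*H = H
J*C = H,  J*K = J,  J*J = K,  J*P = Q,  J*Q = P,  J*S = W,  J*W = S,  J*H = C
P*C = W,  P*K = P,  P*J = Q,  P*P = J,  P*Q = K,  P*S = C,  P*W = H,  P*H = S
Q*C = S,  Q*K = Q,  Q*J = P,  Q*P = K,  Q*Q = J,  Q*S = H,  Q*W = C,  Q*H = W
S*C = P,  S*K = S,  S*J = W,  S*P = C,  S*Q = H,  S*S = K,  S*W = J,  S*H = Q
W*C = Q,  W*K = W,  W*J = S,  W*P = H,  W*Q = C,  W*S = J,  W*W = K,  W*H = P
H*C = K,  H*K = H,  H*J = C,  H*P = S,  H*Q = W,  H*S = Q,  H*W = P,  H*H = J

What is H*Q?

W

Read row H, column Q: H*Q = W.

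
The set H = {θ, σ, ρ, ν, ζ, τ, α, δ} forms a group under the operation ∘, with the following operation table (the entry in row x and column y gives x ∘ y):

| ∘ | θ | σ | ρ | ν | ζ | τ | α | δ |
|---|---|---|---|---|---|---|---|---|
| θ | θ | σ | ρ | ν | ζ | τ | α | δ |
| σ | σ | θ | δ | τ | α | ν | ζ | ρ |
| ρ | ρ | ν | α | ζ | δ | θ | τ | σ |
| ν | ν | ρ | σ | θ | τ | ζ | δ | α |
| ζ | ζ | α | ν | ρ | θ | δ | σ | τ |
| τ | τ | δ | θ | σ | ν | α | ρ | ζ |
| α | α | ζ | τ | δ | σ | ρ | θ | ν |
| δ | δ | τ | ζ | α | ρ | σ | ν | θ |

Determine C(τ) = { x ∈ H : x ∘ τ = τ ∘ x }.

{α, θ, ρ, τ}

Compare row τ with column τ entry by entry.
ρ ∘ τ = θ = τ ∘ ρ, so ρ commutes with τ.
σ ∘ τ = ν but τ ∘ σ = δ, so σ does not.
Collecting the elements that commute with τ: C(τ) = {α, θ, ρ, τ}.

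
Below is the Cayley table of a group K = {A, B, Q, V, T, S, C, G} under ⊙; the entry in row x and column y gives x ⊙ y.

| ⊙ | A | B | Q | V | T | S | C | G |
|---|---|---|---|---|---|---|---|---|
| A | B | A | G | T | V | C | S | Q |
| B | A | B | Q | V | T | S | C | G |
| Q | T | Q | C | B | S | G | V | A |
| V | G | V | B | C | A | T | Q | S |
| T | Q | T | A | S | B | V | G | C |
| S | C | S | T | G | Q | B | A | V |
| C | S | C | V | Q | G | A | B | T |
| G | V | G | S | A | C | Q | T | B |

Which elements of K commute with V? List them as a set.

Compare row V with column V entry by entry.
C ⊙ V = Q = V ⊙ C, so C commutes with V.
S ⊙ V = G but V ⊙ S = T, so S does not.
Collecting the elements that commute with V: C(V) = {B, C, Q, V}.

{B, C, Q, V}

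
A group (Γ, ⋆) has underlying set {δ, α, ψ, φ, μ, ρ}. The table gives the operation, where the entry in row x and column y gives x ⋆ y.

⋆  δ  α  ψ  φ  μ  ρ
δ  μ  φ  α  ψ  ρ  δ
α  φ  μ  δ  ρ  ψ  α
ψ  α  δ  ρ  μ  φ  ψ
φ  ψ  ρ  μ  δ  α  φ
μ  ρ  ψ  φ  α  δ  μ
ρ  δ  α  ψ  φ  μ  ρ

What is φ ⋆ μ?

Read row φ, column μ: φ ⋆ μ = α.

α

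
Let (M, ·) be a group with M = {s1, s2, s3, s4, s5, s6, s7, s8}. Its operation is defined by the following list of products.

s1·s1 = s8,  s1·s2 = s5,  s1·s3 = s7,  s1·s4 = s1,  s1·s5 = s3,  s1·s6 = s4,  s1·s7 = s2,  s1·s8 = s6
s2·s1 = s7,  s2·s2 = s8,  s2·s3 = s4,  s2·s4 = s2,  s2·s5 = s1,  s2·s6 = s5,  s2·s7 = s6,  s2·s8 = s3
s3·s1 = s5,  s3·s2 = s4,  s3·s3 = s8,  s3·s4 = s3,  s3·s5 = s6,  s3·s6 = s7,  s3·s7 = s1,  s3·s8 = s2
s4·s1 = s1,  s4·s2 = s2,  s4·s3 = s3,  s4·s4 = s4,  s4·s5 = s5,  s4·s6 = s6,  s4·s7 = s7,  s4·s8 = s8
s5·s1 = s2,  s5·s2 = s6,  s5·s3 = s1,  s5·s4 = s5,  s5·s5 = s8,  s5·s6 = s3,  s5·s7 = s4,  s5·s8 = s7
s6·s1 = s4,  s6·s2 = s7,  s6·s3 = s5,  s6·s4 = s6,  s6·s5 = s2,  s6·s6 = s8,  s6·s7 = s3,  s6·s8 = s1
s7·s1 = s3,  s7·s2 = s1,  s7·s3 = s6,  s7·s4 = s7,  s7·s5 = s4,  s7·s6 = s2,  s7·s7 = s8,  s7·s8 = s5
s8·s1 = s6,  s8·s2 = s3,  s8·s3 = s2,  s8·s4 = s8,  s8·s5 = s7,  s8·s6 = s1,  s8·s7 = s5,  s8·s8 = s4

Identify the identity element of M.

The identity e satisfies e·x = x for all x, so its row in the table reproduces the column headers.
Row s4 reads: s1, s2, s3, s4, s5, s6, s7, s8 — exactly the header order. So s4 is the identity.
(Structurally, M here is isomorphic to the quaternion group Q_8.)

s4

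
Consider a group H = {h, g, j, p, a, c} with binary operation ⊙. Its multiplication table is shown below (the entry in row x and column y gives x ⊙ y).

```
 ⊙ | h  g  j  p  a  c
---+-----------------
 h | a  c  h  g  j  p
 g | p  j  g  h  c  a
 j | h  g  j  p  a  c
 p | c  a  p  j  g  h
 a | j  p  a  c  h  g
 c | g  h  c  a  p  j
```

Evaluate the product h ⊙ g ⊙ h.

h ⊙ g = c
c ⊙ h = g

g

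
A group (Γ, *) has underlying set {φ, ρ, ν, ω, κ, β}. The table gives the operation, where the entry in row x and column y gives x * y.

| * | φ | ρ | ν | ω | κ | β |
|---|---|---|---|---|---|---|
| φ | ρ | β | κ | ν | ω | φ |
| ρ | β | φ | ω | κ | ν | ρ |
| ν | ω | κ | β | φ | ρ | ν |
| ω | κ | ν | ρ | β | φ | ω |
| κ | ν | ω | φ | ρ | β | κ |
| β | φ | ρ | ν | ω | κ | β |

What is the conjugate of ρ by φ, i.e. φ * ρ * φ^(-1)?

ρ

The identity is β. In row φ, the entry β sits in column ρ, so φ^(-1) = ρ.
φ * ρ = β
β * ρ = ρ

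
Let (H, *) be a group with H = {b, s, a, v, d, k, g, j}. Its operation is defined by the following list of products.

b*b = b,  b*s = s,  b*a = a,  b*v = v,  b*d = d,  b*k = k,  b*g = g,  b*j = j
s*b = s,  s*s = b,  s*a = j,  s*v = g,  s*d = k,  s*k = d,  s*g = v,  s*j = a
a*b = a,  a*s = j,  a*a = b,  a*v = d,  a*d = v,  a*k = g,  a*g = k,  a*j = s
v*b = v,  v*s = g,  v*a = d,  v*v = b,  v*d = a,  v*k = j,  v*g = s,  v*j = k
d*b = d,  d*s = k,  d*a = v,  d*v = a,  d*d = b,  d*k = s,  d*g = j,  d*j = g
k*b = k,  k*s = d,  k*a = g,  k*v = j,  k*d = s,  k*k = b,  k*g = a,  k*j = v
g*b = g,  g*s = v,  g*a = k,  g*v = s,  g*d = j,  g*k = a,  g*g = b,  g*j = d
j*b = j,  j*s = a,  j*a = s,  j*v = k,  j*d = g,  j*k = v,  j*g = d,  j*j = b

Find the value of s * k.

Read row s, column k: s * k = d.

d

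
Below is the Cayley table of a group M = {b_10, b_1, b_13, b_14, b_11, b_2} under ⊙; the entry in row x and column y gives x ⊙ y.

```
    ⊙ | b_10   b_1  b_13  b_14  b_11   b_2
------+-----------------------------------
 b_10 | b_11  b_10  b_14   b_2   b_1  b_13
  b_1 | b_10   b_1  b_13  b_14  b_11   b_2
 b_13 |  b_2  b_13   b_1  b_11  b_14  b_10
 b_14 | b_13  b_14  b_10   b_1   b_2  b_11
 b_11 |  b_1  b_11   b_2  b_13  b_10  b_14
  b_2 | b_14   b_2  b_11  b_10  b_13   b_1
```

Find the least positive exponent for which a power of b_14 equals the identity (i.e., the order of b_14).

The identity element is b_1 (its row matches the header).
b_14^1 = b_14
b_14^2 = b_14 ⊙ b_14 = b_1
The first power of b_14 equal to the identity is b_14^2, so ord(b_14) = 2.

2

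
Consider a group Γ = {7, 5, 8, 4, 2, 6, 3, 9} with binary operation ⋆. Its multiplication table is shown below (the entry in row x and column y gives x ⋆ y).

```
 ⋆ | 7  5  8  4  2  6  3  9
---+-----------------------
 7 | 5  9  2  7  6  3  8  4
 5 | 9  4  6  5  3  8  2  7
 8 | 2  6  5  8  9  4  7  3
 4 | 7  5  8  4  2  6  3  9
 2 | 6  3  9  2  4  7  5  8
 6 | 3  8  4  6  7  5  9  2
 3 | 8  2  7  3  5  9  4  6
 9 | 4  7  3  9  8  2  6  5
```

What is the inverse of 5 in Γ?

First locate the identity: row 4 matches the header, so 4 is the identity.
Scan row 5 for 4: 5 ⋆ 5 = 4. Hence 5^(-1) = 5.

5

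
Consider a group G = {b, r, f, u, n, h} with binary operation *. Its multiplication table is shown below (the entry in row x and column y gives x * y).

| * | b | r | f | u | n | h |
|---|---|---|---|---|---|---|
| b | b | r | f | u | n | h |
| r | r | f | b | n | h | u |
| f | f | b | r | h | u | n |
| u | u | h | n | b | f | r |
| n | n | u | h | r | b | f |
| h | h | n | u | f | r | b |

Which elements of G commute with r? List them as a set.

Compare row r with column r entry by entry.
f * r = b = r * f, so f commutes with r.
u * r = h but r * u = n, so u does not.
Collecting the elements that commute with r: C(r) = {b, f, r}.

{b, f, r}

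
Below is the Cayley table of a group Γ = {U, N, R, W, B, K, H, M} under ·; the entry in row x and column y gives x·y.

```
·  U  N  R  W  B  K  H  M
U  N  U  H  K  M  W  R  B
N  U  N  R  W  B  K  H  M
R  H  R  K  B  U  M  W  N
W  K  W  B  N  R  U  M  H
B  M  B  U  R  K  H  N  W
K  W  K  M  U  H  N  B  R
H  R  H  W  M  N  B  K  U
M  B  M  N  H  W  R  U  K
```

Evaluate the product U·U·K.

K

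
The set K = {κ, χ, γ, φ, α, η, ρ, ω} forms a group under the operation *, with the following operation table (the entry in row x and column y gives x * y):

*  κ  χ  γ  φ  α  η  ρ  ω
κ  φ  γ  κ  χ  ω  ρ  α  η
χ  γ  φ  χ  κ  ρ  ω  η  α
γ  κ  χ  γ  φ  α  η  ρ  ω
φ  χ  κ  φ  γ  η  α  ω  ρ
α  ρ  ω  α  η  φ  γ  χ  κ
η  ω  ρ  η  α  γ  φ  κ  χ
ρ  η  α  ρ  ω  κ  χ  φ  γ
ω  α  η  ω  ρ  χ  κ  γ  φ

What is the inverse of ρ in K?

ω

First locate the identity: row γ matches the header, so γ is the identity.
Scan row ρ for γ: ρ * ω = γ. Hence ρ^(-1) = ω.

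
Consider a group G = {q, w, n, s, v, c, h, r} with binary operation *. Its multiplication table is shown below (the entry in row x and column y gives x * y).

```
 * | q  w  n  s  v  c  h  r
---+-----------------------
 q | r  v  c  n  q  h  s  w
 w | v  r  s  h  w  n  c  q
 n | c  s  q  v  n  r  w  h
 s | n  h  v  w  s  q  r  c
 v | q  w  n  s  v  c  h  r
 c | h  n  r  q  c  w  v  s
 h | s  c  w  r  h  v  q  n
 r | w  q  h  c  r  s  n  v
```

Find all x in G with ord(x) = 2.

{r}

Identity is v. Compute the order of each non-identity element by repeated multiplication:
  q: q → r → w → v  (order 4)
  w: w → r → q → v  (order 4)
  n: n → q → c → r → h → w → s → v  (order 8)
  s: s → w → h → r → c → q → n → v  (order 8)
  c: c → w → n → r → s → q → h → v  (order 8)
  h: h → q → s → r → n → w → c → v  (order 8)
  r: r → v  (order 2)
Elements of order 2: {r}.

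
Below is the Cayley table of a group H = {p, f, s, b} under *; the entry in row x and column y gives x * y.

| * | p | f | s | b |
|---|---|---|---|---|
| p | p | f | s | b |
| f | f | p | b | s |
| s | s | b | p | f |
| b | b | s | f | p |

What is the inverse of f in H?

f

First locate the identity: row p matches the header, so p is the identity.
Scan row f for p: f * f = p. Hence f^(-1) = f.
(Structurally, H here is isomorphic to the Klein four-group V_4.)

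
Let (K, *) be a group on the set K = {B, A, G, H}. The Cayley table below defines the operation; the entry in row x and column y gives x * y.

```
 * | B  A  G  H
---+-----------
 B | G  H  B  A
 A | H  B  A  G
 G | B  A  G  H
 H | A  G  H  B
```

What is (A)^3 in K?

H

A^1 = A
A^2 = A * A = B
A^3 = B * A = H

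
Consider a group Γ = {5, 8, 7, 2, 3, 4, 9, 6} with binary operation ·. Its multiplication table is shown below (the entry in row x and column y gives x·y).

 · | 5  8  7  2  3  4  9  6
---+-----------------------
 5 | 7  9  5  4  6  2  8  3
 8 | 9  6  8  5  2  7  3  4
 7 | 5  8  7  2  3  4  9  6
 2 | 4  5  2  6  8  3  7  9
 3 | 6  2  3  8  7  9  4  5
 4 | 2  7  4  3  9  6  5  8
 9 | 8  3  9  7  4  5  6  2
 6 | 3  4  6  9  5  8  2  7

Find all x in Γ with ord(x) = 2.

{3, 5, 6}

Identity is 7. Compute the order of each non-identity element by repeated multiplication:
  5: 5 → 7  (order 2)
  8: 8 → 6 → 4 → 7  (order 4)
  2: 2 → 6 → 9 → 7  (order 4)
  3: 3 → 7  (order 2)
  4: 4 → 6 → 8 → 7  (order 4)
  9: 9 → 6 → 2 → 7  (order 4)
  6: 6 → 7  (order 2)
Elements of order 2: {3, 5, 6}.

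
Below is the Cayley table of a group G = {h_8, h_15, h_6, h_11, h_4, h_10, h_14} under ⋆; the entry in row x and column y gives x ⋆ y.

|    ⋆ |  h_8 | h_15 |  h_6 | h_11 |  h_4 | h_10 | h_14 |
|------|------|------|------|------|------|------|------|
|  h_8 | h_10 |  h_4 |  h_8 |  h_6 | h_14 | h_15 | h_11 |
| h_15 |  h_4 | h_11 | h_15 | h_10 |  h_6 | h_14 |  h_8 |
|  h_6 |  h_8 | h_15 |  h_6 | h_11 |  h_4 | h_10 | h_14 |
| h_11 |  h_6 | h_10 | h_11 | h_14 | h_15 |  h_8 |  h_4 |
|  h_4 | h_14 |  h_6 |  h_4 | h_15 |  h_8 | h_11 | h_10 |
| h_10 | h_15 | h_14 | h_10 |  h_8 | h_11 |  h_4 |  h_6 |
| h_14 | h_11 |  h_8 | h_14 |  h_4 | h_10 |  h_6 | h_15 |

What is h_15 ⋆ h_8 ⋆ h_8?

h_15 ⋆ h_8 = h_4
h_4 ⋆ h_8 = h_14

h_14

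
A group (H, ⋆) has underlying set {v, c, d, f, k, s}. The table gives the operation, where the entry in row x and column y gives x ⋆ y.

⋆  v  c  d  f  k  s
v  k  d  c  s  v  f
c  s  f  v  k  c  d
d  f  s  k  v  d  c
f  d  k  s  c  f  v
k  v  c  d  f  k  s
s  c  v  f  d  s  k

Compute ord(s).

2

The identity element is k (its row matches the header).
s^1 = s
s^2 = s ⋆ s = k
The first power of s equal to the identity is s^2, so ord(s) = 2.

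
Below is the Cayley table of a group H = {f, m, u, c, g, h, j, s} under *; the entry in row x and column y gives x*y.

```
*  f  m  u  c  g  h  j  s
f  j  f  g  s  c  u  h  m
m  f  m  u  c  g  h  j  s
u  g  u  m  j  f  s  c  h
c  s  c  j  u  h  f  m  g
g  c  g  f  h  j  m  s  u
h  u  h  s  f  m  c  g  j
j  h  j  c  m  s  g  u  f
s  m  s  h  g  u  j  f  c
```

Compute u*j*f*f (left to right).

u*j = c
c*f = s
s*f = m

m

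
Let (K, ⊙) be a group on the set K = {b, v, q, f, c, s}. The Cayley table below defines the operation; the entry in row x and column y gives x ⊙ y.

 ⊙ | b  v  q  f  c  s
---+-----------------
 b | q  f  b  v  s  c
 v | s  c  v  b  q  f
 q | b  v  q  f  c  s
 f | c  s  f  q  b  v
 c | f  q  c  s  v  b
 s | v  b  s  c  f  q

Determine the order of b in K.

The identity element is q (its row matches the header).
b^1 = b
b^2 = b ⊙ b = q
The first power of b equal to the identity is b^2, so ord(b) = 2.

2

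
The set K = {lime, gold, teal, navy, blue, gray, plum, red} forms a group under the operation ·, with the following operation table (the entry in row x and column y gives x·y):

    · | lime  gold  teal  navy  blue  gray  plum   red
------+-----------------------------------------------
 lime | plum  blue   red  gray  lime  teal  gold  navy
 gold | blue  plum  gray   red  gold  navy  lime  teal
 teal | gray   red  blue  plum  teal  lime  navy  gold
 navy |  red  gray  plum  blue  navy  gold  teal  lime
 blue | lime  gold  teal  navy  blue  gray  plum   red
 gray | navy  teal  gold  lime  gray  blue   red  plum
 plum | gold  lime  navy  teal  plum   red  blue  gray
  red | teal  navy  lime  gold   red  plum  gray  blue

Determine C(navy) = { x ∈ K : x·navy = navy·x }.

{blue, navy, plum, teal}

Compare row navy with column navy entry by entry.
plum·navy = teal = navy·plum, so plum commutes with navy.
gold·navy = red but navy·gold = gray, so gold does not.
Collecting the elements that commute with navy: C(navy) = {blue, navy, plum, teal}.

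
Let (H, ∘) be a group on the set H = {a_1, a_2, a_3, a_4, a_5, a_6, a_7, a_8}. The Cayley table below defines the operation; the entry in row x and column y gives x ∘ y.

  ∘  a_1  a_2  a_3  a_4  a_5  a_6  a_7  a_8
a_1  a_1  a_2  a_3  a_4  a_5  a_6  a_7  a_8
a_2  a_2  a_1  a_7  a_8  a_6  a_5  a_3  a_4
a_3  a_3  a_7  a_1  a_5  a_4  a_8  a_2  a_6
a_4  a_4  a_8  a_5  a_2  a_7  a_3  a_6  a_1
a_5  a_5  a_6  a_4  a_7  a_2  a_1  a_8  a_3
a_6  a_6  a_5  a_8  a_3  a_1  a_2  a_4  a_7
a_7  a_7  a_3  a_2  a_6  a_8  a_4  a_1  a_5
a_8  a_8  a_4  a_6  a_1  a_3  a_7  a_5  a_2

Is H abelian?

Yes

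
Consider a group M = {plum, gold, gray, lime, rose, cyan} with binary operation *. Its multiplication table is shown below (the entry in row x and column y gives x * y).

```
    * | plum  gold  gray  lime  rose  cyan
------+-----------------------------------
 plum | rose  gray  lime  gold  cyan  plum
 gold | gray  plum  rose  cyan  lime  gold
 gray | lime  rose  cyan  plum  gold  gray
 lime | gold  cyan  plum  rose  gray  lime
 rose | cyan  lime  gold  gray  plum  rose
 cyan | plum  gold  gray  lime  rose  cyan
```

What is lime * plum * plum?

lime * plum = gold
gold * plum = gray

gray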